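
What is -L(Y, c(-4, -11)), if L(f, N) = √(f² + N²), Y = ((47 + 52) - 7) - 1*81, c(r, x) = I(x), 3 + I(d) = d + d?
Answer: -√746 ≈ -27.313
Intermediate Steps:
I(d) = -3 + 2*d (I(d) = -3 + (d + d) = -3 + 2*d)
c(r, x) = -3 + 2*x
Y = 11 (Y = (99 - 7) - 81 = 92 - 81 = 11)
L(f, N) = √(N² + f²)
-L(Y, c(-4, -11)) = -√((-3 + 2*(-11))² + 11²) = -√((-3 - 22)² + 121) = -√((-25)² + 121) = -√(625 + 121) = -√746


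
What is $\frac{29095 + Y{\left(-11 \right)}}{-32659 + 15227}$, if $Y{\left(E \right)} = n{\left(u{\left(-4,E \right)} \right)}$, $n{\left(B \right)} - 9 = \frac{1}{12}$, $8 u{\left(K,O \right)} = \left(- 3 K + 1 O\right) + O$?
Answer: $- \frac{349249}{209184} \approx -1.6696$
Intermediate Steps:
$u{\left(K,O \right)} = - \frac{3 K}{8} + \frac{O}{4}$ ($u{\left(K,O \right)} = \frac{\left(- 3 K + 1 O\right) + O}{8} = \frac{\left(- 3 K + O\right) + O}{8} = \frac{\left(O - 3 K\right) + O}{8} = \frac{- 3 K + 2 O}{8} = - \frac{3 K}{8} + \frac{O}{4}$)
$n{\left(B \right)} = \frac{109}{12}$ ($n{\left(B \right)} = 9 + \frac{1}{12} = \frac{109}{12}$)
$Y{\left(E \right)} = \frac{109}{12}$
$\frac{29095 + Y{\left(-11 \right)}}{-32659 + 15227} = \frac{29095 + \frac{109}{12}}{-32659 + 15227} = \frac{349249}{12 \left(-17432\right)} = \frac{349249}{12} \left(- \frac{1}{17432}\right) = - \frac{349249}{209184}$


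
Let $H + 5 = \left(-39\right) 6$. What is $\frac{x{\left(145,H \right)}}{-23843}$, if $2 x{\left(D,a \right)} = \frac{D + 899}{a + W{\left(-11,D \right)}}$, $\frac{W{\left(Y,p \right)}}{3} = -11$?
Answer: $\frac{261}{3242648} \approx 8.049 \cdot 10^{-5}$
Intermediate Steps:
$W{\left(Y,p \right)} = -33$ ($W{\left(Y,p \right)} = 3 \left(-11\right) = -33$)
$H = -239$ ($H = -5 - 234 = -239$)
$x{\left(D,a \right)} = \frac{899 + D}{2 \left(-33 + a\right)}$ ($x{\left(D,a \right)} = \frac{\left(D + 899\right) \frac{1}{a - 33}}{2} = \frac{\left(899 + D\right) \frac{1}{-33 + a}}{2} = \frac{\frac{1}{-33 + a} \left(899 + D\right)}{2} = \frac{899 + D}{2 \left(-33 + a\right)}$)
$\frac{x{\left(145,H \right)}}{-23843} = \frac{\frac{1}{2} \frac{1}{-33 - 239} \left(899 + 145\right)}{-23843} = \frac{1}{2} \frac{1}{-272} \cdot 1044 \left(- \frac{1}{23843}\right) = \frac{1}{2} \left(- \frac{1}{272}\right) 1044 \left(- \frac{1}{23843}\right) = \left(- \frac{261}{136}\right) \left(- \frac{1}{23843}\right) = \frac{261}{3242648}$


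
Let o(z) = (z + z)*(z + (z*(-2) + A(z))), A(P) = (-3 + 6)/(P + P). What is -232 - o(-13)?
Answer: 103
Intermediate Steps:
A(P) = 3/(2*P) (A(P) = 3/((2*P)) = 3*(1/(2*P)) = 3/(2*P))
o(z) = 2*z*(-z + 3/(2*z)) (o(z) = (z + z)*(z + (z*(-2) + 3/(2*z))) = (2*z)*(z + (-2*z + 3/(2*z))) = (2*z)*(-z + 3/(2*z)) = 2*z*(-z + 3/(2*z)))
-232 - o(-13) = -232 - (3 - 2*(-13)**2) = -232 - (3 - 2*169) = -232 - (3 - 338) = -232 - 1*(-335) = -232 + 335 = 103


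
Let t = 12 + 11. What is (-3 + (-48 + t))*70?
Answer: -1960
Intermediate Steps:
t = 23
(-3 + (-48 + t))*70 = (-3 + (-48 + 23))*70 = (-3 - 25)*70 = -28*70 = -1960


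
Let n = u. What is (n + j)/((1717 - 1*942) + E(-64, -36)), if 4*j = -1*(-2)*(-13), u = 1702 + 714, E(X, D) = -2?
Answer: 4819/1546 ≈ 3.1171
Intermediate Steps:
u = 2416
n = 2416
j = -13/2 (j = (-1*(-2)*(-13))/4 = (2*(-13))/4 = (1/4)*(-26) = -13/2 ≈ -6.5000)
(n + j)/((1717 - 1*942) + E(-64, -36)) = (2416 - 13/2)/((1717 - 1*942) - 2) = 4819/(2*((1717 - 942) - 2)) = 4819/(2*(775 - 2)) = (4819/2)/773 = (4819/2)*(1/773) = 4819/1546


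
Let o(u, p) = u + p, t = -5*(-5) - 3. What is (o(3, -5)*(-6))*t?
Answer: 264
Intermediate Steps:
t = 22 (t = 25 - 3 = 22)
o(u, p) = p + u
(o(3, -5)*(-6))*t = ((-5 + 3)*(-6))*22 = -2*(-6)*22 = 12*22 = 264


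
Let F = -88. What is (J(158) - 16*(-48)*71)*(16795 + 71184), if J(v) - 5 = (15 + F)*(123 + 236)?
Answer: 2492093154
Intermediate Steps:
J(v) = -26202 (J(v) = 5 + (15 - 88)*(123 + 236) = 5 - 73*359 = 5 - 26207 = -26202)
(J(158) - 16*(-48)*71)*(16795 + 71184) = (-26202 - 16*(-48)*71)*(16795 + 71184) = (-26202 + 768*71)*87979 = (-26202 + 54528)*87979 = 28326*87979 = 2492093154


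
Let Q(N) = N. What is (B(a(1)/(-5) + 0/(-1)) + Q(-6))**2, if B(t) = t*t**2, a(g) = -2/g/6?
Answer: 410022001/11390625 ≈ 35.996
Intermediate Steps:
a(g) = -1/(3*g) (a(g) = -2/g*(1/6) = -1/(3*g))
B(t) = t**3
(B(a(1)/(-5) + 0/(-1)) + Q(-6))**2 = ((-1/3/1/(-5) + 0/(-1))**3 - 6)**2 = ((-1/3*1*(-1/5) + 0*(-1))**3 - 6)**2 = ((-1/3*(-1/5) + 0)**3 - 6)**2 = ((1/15 + 0)**3 - 6)**2 = ((1/15)**3 - 6)**2 = (1/3375 - 6)**2 = (-20249/3375)**2 = 410022001/11390625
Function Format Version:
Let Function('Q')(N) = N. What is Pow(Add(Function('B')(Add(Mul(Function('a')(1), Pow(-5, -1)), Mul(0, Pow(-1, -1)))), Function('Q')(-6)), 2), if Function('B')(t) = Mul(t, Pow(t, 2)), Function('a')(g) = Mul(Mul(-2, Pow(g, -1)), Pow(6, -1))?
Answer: Rational(410022001, 11390625) ≈ 35.996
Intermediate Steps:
Function('a')(g) = Mul(Rational(-1, 3), Pow(g, -1)) (Function('a')(g) = Mul(Mul(-2, Pow(g, -1)), Rational(1, 6)) = Mul(Rational(-1, 3), Pow(g, -1)))
Function('B')(t) = Pow(t, 3)
Pow(Add(Function('B')(Add(Mul(Function('a')(1), Pow(-5, -1)), Mul(0, Pow(-1, -1)))), Function('Q')(-6)), 2) = Pow(Add(Pow(Add(Mul(Mul(Rational(-1, 3), Pow(1, -1)), Pow(-5, -1)), Mul(0, Pow(-1, -1))), 3), -6), 2) = Pow(Add(Pow(Add(Mul(Mul(Rational(-1, 3), 1), Rational(-1, 5)), Mul(0, -1)), 3), -6), 2) = Pow(Add(Pow(Add(Mul(Rational(-1, 3), Rational(-1, 5)), 0), 3), -6), 2) = Pow(Add(Pow(Add(Rational(1, 15), 0), 3), -6), 2) = Pow(Add(Pow(Rational(1, 15), 3), -6), 2) = Pow(Add(Rational(1, 3375), -6), 2) = Pow(Rational(-20249, 3375), 2) = Rational(410022001, 11390625)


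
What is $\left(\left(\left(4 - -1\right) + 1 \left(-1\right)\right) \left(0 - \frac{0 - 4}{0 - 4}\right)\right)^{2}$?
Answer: $16$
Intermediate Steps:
$\left(\left(\left(4 - -1\right) + 1 \left(-1\right)\right) \left(0 - \frac{0 - 4}{0 - 4}\right)\right)^{2} = \left(\left(\left(4 + 1\right) - 1\right) \left(0 - - \frac{4}{-4}\right)\right)^{2} = \left(\left(5 - 1\right) \left(0 - \left(-4\right) \left(- \frac{1}{4}\right)\right)\right)^{2} = \left(4 \left(0 - 1\right)\right)^{2} = \left(4 \left(-1\right)\right)^{2} = \left(-4\right)^{2} = 16$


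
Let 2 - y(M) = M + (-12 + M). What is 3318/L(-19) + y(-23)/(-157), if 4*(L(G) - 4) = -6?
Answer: 1041552/785 ≈ 1326.8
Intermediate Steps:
L(G) = 5/2 (L(G) = 4 + (¼)*(-6) = 4 - 3/2 = 5/2)
y(M) = 14 - 2*M (y(M) = 2 - (M + (-12 + M)) = 2 - (-12 + 2*M) = 2 + (12 - 2*M) = 14 - 2*M)
3318/L(-19) + y(-23)/(-157) = 3318/(5/2) + (14 - 2*(-23))/(-157) = 3318*(⅖) + (14 + 46)*(-1/157) = 6636/5 + 60*(-1/157) = 6636/5 - 60/157 = 1041552/785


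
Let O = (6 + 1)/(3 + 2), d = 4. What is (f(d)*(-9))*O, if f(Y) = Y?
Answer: -252/5 ≈ -50.400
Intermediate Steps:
O = 7/5 ≈ 1.4000
(f(d)*(-9))*O = (4*(-9))*(7/5) = -36*7/5 = -252/5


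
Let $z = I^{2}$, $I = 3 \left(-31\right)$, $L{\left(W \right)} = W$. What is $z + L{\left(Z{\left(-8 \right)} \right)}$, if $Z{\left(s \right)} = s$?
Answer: $8641$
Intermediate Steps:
$I = -93$
$z = 8649$ ($z = \left(-93\right)^{2} = 8649$)
$z + L{\left(Z{\left(-8 \right)} \right)} = 8649 - 8 = 8641$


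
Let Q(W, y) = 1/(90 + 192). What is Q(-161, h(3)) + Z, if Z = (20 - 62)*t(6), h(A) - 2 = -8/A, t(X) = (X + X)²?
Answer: -1705535/282 ≈ -6048.0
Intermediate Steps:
t(X) = 4*X² (t(X) = (2*X)² = 4*X²)
h(A) = 2 - 8/A
Q(W, y) = 1/282
Z = -6048 (Z = (20 - 62)*(4*6²) = -168*36 = -42*144 = -6048)
Q(-161, h(3)) + Z = 1/282 - 6048 = -1705535/282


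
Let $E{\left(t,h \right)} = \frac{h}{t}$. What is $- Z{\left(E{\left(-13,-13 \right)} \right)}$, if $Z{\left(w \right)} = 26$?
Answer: $-26$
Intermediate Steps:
$- Z{\left(E{\left(-13,-13 \right)} \right)} = \left(-1\right) 26 = -26$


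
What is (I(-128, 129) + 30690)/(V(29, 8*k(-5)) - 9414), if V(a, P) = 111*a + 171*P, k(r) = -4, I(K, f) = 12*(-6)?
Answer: -10206/3889 ≈ -2.6243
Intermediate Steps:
I(K, f) = -72
(I(-128, 129) + 30690)/(V(29, 8*k(-5)) - 9414) = (-72 + 30690)/((111*29 + 171*(8*(-4))) - 9414) = 30618/((3219 + 171*(-32)) - 9414) = 30618/((3219 - 5472) - 9414) = 30618/(-2253 - 9414) = 30618/(-11667) = 30618*(-1/11667) = -10206/3889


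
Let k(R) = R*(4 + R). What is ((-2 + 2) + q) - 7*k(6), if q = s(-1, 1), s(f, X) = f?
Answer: -421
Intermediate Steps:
q = -1
((-2 + 2) + q) - 7*k(6) = ((-2 + 2) - 1) - 42*(4 + 6) = (0 - 1) - 42*10 = -1 - 7*60 = -1 - 420 = -421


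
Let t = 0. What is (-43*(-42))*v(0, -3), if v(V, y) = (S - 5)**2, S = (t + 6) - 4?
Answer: 16254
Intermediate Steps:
S = 2 (S = (0 + 6) - 4 = 6 - 4 = 2)
v(V, y) = 9 (v(V, y) = (2 - 5)**2 = (-3)**2 = 9)
(-43*(-42))*v(0, -3) = -43*(-42)*9 = 1806*9 = 16254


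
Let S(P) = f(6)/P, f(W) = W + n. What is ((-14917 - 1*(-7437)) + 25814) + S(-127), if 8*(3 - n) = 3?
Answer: 18627275/1016 ≈ 18334.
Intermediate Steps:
n = 21/8 (n = 3 - ⅛*3 = 3 - 3/8 = 21/8 ≈ 2.6250)
f(W) = 21/8 + W (f(W) = W + 21/8 = 21/8 + W)
S(P) = 69/(8*P) (S(P) = (21/8 + 6)/P = 69/(8*P))
((-14917 - 1*(-7437)) + 25814) + S(-127) = ((-14917 - 1*(-7437)) + 25814) + (69/8)/(-127) = ((-14917 + 7437) + 25814) + (69/8)*(-1/127) = (-7480 + 25814) - 69/1016 = 18334 - 69/1016 = 18627275/1016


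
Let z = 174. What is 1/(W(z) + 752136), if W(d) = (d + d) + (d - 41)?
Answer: 1/752617 ≈ 1.3287e-6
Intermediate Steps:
W(d) = -41 + 3*d (W(d) = 2*d + (-41 + d) = -41 + 3*d)
1/(W(z) + 752136) = 1/((-41 + 3*174) + 752136) = 1/((-41 + 522) + 752136) = 1/(481 + 752136) = 1/752617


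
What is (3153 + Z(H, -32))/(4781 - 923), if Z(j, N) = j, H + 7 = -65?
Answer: 1027/1286 ≈ 0.79860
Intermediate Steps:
H = -72 (H = -7 - 65 = -72)
(3153 + Z(H, -32))/(4781 - 923) = (3153 - 72)/(4781 - 923) = 3081/3858 = 3081*(1/3858) = 1027/1286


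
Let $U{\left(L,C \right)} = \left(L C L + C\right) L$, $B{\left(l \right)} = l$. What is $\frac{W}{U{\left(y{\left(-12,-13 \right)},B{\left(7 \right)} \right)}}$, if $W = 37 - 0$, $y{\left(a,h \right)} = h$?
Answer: $- \frac{37}{15470} \approx -0.0023917$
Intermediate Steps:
$W = 37$ ($W = 37 + 0 = 37$)
$U{\left(L,C \right)} = L \left(C + C L^{2}\right)$ ($U{\left(L,C \right)} = \left(C L L + C\right) L = \left(C L^{2} + C\right) L = \left(C + C L^{2}\right) L = L \left(C + C L^{2}\right)$)
$\frac{W}{U{\left(y{\left(-12,-13 \right)},B{\left(7 \right)} \right)}} = \frac{37}{7 \left(-13\right) \left(1 + \left(-13\right)^{2}\right)} = \frac{37}{7 \left(-13\right) \left(1 + 169\right)} = \frac{37}{7 \left(-13\right) 170} = \frac{37}{-15470} = 37 \left(- \frac{1}{15470}\right) = - \frac{37}{15470}$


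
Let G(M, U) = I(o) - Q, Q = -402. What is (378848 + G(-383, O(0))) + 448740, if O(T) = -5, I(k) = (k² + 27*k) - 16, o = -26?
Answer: 827948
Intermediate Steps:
I(k) = -16 + k² + 27*k
G(M, U) = 360 (G(M, U) = (-16 + (-26)² + 27*(-26)) - 1*(-402) = (-16 + 676 - 702) + 402 = -42 + 402 = 360)
(378848 + G(-383, O(0))) + 448740 = (378848 + 360) + 448740 = 379208 + 448740 = 827948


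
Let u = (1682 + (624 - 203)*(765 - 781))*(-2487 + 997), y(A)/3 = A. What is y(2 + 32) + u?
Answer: 7530562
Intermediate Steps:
y(A) = 3*A
u = 7530460 (u = (1682 + 421*(-16))*(-1490) = (1682 - 6736)*(-1490) = -5054*(-1490) = 7530460)
y(2 + 32) + u = 3*(2 + 32) + 7530460 = 3*34 + 7530460 = 102 + 7530460 = 7530562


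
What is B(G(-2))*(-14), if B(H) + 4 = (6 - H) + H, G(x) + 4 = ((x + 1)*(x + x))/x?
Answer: -28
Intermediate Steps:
G(x) = -2 + 2*x (G(x) = -4 + ((x + 1)*(x + x))/x = -4 + ((1 + x)*(2*x))/x = -4 + (2*x*(1 + x))/x = -4 + (2 + 2*x) = -2 + 2*x)
B(H) = 2 (B(H) = -4 + ((6 - H) + H) = -4 + 6 = 2)
B(G(-2))*(-14) = 2*(-14) = -28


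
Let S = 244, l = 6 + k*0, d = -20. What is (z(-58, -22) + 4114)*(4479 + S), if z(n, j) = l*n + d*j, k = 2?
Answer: 19864938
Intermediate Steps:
l = 6 (l = 6 + 2*0 = 6 + 0 = 6)
z(n, j) = -20*j + 6*n (z(n, j) = 6*n - 20*j = -20*j + 6*n)
(z(-58, -22) + 4114)*(4479 + S) = ((-20*(-22) + 6*(-58)) + 4114)*(4479 + 244) = ((440 - 348) + 4114)*4723 = (92 + 4114)*4723 = 4206*4723 = 19864938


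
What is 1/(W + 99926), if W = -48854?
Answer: 1/51072 ≈ 1.9580e-5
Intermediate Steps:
1/(W + 99926) = 1/(-48854 + 99926) = 1/51072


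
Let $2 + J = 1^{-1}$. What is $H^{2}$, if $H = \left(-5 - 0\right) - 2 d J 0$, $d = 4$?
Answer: $25$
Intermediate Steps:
$J = -1$ ($J = -2 + 1^{-1} = -2 + 1 = -1$)
$H = -5$ ($H = \left(-5 - 0\right) - 2 \cdot 4 \left(-1\right) 0 = \left(-5 + 0\right) - 2 \left(\left(-4\right) 0\right) = -5 - 0 = -5 + 0 = -5$)
$H^{2} = \left(-5\right)^{2} = 25$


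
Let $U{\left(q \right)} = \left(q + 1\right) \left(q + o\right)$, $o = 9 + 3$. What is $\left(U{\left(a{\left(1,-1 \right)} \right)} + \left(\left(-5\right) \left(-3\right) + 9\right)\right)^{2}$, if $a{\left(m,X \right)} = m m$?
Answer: $2500$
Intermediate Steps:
$o = 12$
$a{\left(m,X \right)} = m^{2}$
$U{\left(q \right)} = \left(1 + q\right) \left(12 + q\right)$ ($U{\left(q \right)} = \left(q + 1\right) \left(q + 12\right) = \left(1 + q\right) \left(12 + q\right)$)
$\left(U{\left(a{\left(1,-1 \right)} \right)} + \left(\left(-5\right) \left(-3\right) + 9\right)\right)^{2} = \left(\left(12 + \left(1^{2}\right)^{2} + 13 \cdot 1^{2}\right) + \left(\left(-5\right) \left(-3\right) + 9\right)\right)^{2} = \left(\left(12 + 1^{2} + 13 \cdot 1\right) + \left(15 + 9\right)\right)^{2} = \left(\left(12 + 1 + 13\right) + 24\right)^{2} = \left(26 + 24\right)^{2} = 50^{2} = 2500$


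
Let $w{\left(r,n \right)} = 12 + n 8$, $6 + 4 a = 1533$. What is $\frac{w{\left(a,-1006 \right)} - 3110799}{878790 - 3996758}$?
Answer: $\frac{3118835}{3117968} \approx 1.0003$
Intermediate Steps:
$a = \frac{1527}{4}$ ($a = - \frac{3}{2} + \frac{1}{4} \cdot 1533 = - \frac{3}{2} + \frac{1533}{4} = \frac{1527}{4} \approx 381.75$)
$w{\left(r,n \right)} = 12 + 8 n$
$\frac{w{\left(a,-1006 \right)} - 3110799}{878790 - 3996758} = \frac{\left(12 + 8 \left(-1006\right)\right) - 3110799}{878790 - 3996758} = \frac{\left(12 - 8048\right) - 3110799}{-3117968} = \left(-8036 - 3110799\right) \left(- \frac{1}{3117968}\right) = \left(-3118835\right) \left(- \frac{1}{3117968}\right) = \frac{3118835}{3117968}$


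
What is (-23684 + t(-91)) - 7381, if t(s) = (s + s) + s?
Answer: -31338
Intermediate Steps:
t(s) = 3*s (t(s) = 2*s + s = 3*s)
(-23684 + t(-91)) - 7381 = (-23684 + 3*(-91)) - 7381 = (-23684 - 273) - 7381 = -23957 - 7381 = -31338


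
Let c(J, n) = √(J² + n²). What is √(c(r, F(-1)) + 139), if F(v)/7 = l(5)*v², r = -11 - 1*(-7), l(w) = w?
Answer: √(139 + √1241) ≈ 13.200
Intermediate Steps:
r = -4 (r = -11 + 7 = -4)
F(v) = 35*v² (F(v) = 7*(5*v²) = 35*v²)
√(c(r, F(-1)) + 139) = √(√((-4)² + (35*(-1)²)²) + 139) = √(√(16 + (35*1)²) + 139) = √(√(16 + 35²) + 139) = √(√(16 + 1225) + 139) = √(√1241 + 139) = √(139 + √1241)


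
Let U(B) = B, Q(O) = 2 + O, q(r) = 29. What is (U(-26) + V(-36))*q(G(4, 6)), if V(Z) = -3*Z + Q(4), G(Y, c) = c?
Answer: 2552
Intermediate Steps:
V(Z) = 6 - 3*Z (V(Z) = -3*Z + (2 + 4) = -3*Z + 6 = 6 - 3*Z)
(U(-26) + V(-36))*q(G(4, 6)) = (-26 + (6 - 3*(-36)))*29 = (-26 + (6 + 108))*29 = (-26 + 114)*29 = 88*29 = 2552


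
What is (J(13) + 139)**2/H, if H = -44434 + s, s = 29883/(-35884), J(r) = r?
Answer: -829063936/1594499539 ≈ -0.51995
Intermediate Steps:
s = -29883/35884 (s = 29883*(-1/35884) = -29883/35884 ≈ -0.83277)
H = -1594499539/35884 (H = -44434 - 29883/35884 = -1594499539/35884 ≈ -44435.)
(J(13) + 139)**2/H = (13 + 139)**2/(-1594499539/35884) = 152**2*(-35884/1594499539) = 23104*(-35884/1594499539) = -829063936/1594499539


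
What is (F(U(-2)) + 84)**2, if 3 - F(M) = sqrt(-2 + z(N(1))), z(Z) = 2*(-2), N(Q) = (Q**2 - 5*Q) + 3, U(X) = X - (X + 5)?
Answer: (87 - I*sqrt(6))**2 ≈ 7563.0 - 426.21*I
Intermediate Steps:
U(X) = -5 (U(X) = X - (5 + X) = X + (-5 - X) = -5)
N(Q) = 3 + Q**2 - 5*Q
z(Z) = -4
F(M) = 3 - I*sqrt(6) (F(M) = 3 - sqrt(-2 - 4) = 3 - sqrt(-6) = 3 - I*sqrt(6))
(F(U(-2)) + 84)**2 = ((3 - I*sqrt(6)) + 84)**2 = (87 - I*sqrt(6))**2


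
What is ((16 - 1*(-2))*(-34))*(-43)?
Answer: 26316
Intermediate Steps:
((16 - 1*(-2))*(-34))*(-43) = ((16 + 2)*(-34))*(-43) = (18*(-34))*(-43) = -612*(-43) = 26316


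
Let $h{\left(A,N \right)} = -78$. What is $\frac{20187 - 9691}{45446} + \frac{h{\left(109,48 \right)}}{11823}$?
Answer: $\frac{20091570}{89551343} \approx 0.22436$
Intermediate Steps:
$\frac{20187 - 9691}{45446} + \frac{h{\left(109,48 \right)}}{11823} = \frac{20187 - 9691}{45446} - \frac{78}{11823} = \left(20187 - 9691\right) \frac{1}{45446} - \frac{26}{3941} = 10496 \cdot \frac{1}{45446} - \frac{26}{3941} = \frac{5248}{22723} - \frac{26}{3941} = \frac{20091570}{89551343}$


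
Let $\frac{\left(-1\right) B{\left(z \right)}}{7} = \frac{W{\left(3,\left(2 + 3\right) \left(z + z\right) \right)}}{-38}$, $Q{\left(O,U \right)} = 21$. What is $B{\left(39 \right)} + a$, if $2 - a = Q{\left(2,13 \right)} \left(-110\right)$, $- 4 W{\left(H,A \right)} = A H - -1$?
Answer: $\frac{343227}{152} \approx 2258.1$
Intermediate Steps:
$W{\left(H,A \right)} = - \frac{1}{4} - \frac{A H}{4}$ ($W{\left(H,A \right)} = - \frac{A H - -1}{4} = - \frac{A H + \left(-6 + 7\right)}{4} = - \frac{A H + 1}{4} = - \frac{1 + A H}{4} = - \frac{1}{4} - \frac{A H}{4}$)
$a = 2312$ ($a = 2 - 21 \left(-110\right) = 2 - -2310 = 2 + 2310 = 2312$)
$B{\left(z \right)} = - \frac{7}{152} - \frac{105 z}{76}$ ($B{\left(z \right)} = - 7 \frac{- \frac{1}{4} - \frac{1}{4} \left(2 + 3\right) \left(z + z\right) 3}{-38} = - 7 \left(- \frac{1}{4} - \frac{1}{4} \cdot 5 \cdot 2 z 3\right) \left(- \frac{1}{38}\right) = - 7 \left(- \frac{1}{4} - \frac{1}{4} \cdot 10 z 3\right) \left(- \frac{1}{38}\right) = - 7 \left(- \frac{1}{4} - \frac{15 z}{2}\right) \left(- \frac{1}{38}\right) = - 7 \left(\frac{1}{152} + \frac{15 z}{76}\right) = - \frac{7}{152} - \frac{105 z}{76}$)
$B{\left(39 \right)} + a = \left(- \frac{7}{152} - \frac{4095}{76}\right) + 2312 = - \frac{8197}{152} + 2312 = \frac{343227}{152}$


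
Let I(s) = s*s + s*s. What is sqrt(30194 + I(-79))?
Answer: 2*sqrt(10669) ≈ 206.58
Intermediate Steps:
I(s) = 2*s**2 (I(s) = s**2 + s**2 = 2*s**2)
sqrt(30194 + I(-79)) = sqrt(30194 + 2*(-79)**2) = sqrt(30194 + 2*6241) = sqrt(30194 + 12482) = sqrt(42676) = 2*sqrt(10669)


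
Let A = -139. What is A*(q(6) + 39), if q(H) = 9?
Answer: -6672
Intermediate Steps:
A*(q(6) + 39) = -139*(9 + 39) = -139*48 = -6672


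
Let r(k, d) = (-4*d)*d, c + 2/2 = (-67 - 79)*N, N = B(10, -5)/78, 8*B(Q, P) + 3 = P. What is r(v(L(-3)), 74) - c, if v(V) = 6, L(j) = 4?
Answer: -854290/39 ≈ -21905.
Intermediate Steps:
B(Q, P) = -3/8 + P/8
N = -1/78 (N = (-3/8 + (⅛)*(-5))/78 = (-3/8 - 5/8)*(1/78) = -1*1/78 = -1/78 ≈ -0.012821)
c = 34/39 (c = -1 + (-67 - 79)*(-1/78) = -1 - 146*(-1/78) = -1 + 73/39 = 34/39 ≈ 0.87179)
r(k, d) = -4*d²
r(v(L(-3)), 74) - c = -4*74² - 1*34/39 = -4*5476 - 34/39 = -21904 - 34/39 = -854290/39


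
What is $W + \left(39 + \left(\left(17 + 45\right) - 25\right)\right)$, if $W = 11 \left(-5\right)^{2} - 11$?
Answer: $340$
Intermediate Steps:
$W = 264$ ($W = 11 \cdot 25 - 11 = 275 - 11 = 264$)
$W + \left(39 + \left(\left(17 + 45\right) - 25\right)\right) = 264 + \left(39 + \left(\left(17 + 45\right) - 25\right)\right) = 264 + \left(39 + \left(62 - 25\right)\right) = 264 + \left(39 + 37\right) = 264 + 76 = 340$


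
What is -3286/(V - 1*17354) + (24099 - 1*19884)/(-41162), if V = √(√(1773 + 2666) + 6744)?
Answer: -4215/41162 + 3286/(17354 - √(6744 + √4439)) ≈ 0.087856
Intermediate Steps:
V = √(6744 + √4439) (V = √(√4439 + 6744) = √(6744 + √4439) ≈ 82.526)
-3286/(V - 1*17354) + (24099 - 1*19884)/(-41162) = -3286/(√(6744 + √4439) - 1*17354) + (24099 - 1*19884)/(-41162) = -3286/(√(6744 + √4439) - 17354) + (24099 - 19884)*(-1/41162) = -3286/(-17354 + √(6744 + √4439)) + 4215*(-1/41162) = -3286/(-17354 + √(6744 + √4439)) - 4215/41162 = -4215/41162 - 3286/(-17354 + √(6744 + √4439))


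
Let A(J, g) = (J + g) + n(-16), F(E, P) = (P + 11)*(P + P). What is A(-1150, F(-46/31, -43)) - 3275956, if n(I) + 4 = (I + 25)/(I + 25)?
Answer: -3274357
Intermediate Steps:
F(E, P) = 2*P*(11 + P) (F(E, P) = (11 + P)*(2*P) = 2*P*(11 + P))
n(I) = -3 (n(I) = -4 + (I + 25)/(I + 25) = -4 + (25 + I)/(25 + I) = -4 + 1 = -3)
A(J, g) = -3 + J + g (A(J, g) = (J + g) - 3 = -3 + J + g)
A(-1150, F(-46/31, -43)) - 3275956 = (-3 - 1150 + 2*(-43)*(11 - 43)) - 3275956 = (-3 - 1150 + 2*(-43)*(-32)) - 3275956 = (-3 - 1150 + 2752) - 3275956 = 1599 - 3275956 = -3274357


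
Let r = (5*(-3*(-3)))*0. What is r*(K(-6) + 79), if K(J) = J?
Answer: 0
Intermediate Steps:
r = 0 (r = (5*9)*0 = 45*0 = 0)
r*(K(-6) + 79) = 0*(-6 + 79) = 0*73 = 0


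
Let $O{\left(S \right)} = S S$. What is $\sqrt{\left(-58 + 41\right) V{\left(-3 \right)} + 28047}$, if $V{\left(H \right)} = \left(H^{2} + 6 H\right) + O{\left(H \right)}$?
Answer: $\sqrt{28047} \approx 167.47$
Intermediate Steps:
$O{\left(S \right)} = S^{2}$
$V{\left(H \right)} = 2 H^{2} + 6 H$ ($V{\left(H \right)} = \left(H^{2} + 6 H\right) + H^{2} = 2 H^{2} + 6 H$)
$\sqrt{\left(-58 + 41\right) V{\left(-3 \right)} + 28047} = \sqrt{\left(-58 + 41\right) 2 \left(-3\right) \left(3 - 3\right) + 28047} = \sqrt{- 17 \cdot 2 \left(-3\right) 0 + 28047} = \sqrt{\left(-17\right) 0 + 28047} = \sqrt{0 + 28047} = \sqrt{28047}$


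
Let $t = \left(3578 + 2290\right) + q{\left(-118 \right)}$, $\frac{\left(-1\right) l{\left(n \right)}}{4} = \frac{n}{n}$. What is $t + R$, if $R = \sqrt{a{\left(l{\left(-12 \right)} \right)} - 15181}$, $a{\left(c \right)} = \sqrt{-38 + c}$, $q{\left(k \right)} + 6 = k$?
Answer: $5744 + \sqrt{-15181 + i \sqrt{42}} \approx 5744.0 + 123.21 i$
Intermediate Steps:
$l{\left(n \right)} = -4$ ($l{\left(n \right)} = - 4 \frac{n}{n} = \left(-4\right) 1 = -4$)
$q{\left(k \right)} = -6 + k$
$t = 5744$ ($t = \left(3578 + 2290\right) - 124 = 5868 - 124 = 5744$)
$R = \sqrt{-15181 + i \sqrt{42}}$ ($R = \sqrt{\sqrt{-38 - 4} - 15181} = \sqrt{\sqrt{-42} - 15181} = \sqrt{i \sqrt{42} - 15181} = \sqrt{-15181 + i \sqrt{42}} \approx 0.0263 + 123.21 i$)
$t + R = 5744 + \sqrt{-15181 + i \sqrt{42}}$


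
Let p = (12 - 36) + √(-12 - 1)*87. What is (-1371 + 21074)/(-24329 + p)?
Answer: -479827159/593167006 - 1714161*I*√13/593167006 ≈ -0.80892 - 0.010419*I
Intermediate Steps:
p = -24 + 87*I*√13 (p = -24 + √(-13)*87 = -24 + (I*√13)*87 = -24 + 87*I*√13 ≈ -24.0 + 313.68*I)
(-1371 + 21074)/(-24329 + p) = (-1371 + 21074)/(-24329 + (-24 + 87*I*√13)) = 19703/(-24353 + 87*I*√13)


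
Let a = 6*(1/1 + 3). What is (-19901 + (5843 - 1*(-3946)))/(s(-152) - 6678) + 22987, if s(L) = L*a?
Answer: 118686937/5163 ≈ 22988.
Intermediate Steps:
a = 24 (a = 6*(1 + 3) = 6*4 = 24)
s(L) = 24*L (s(L) = L*24 = 24*L)
(-19901 + (5843 - 1*(-3946)))/(s(-152) - 6678) + 22987 = (-19901 + (5843 - 1*(-3946)))/(24*(-152) - 6678) + 22987 = (-19901 + (5843 + 3946))/(-3648 - 6678) + 22987 = (-19901 + 9789)/(-10326) + 22987 = -10112*(-1/10326) + 22987 = 5056/5163 + 22987 = 118686937/5163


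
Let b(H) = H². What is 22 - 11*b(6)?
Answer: -374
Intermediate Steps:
22 - 11*b(6) = 22 - 11*6² = 22 - 11*36 = 22 - 396 = -374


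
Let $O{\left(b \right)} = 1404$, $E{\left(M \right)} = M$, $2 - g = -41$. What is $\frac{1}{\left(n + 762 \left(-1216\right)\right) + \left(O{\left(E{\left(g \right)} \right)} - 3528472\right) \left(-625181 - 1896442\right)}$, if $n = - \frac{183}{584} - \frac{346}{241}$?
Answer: $\frac{140744}{1251767968607224201} \approx 1.1244 \cdot 10^{-13}$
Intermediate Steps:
$g = 43$ ($g = 2 - -41 = 2 + 41 = 43$)
$n = - \frac{246167}{140744}$ ($n = \left(-183\right) \frac{1}{584} - \frac{346}{241} = - \frac{183}{584} - \frac{346}{241} = - \frac{246167}{140744} \approx -1.749$)
$\frac{1}{\left(n + 762 \left(-1216\right)\right) + \left(O{\left(E{\left(g \right)} \right)} - 3528472\right) \left(-625181 - 1896442\right)} = \frac{1}{\left(- \frac{246167}{140744} + 762 \left(-1216\right)\right) + \left(1404 - 3528472\right) \left(-625181 - 1896442\right)} = \frac{1}{\left(- \frac{246167}{140744} - 926592\right) - -8893935791364} = \frac{1}{- \frac{130412510615}{140744} + 8893935791364} = \frac{1}{\frac{1251767968607224201}{140744}} = \frac{140744}{1251767968607224201}$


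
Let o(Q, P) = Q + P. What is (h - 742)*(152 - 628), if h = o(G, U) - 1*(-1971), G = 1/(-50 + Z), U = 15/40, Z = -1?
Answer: -3511039/6 ≈ -5.8517e+5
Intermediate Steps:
U = 3/8 (U = 15*(1/40) = 3/8 ≈ 0.37500)
G = -1/51 (G = 1/(-50 - 1) = 1/(-51) = -1/51 ≈ -0.019608)
o(Q, P) = P + Q
h = 804313/408 (h = (3/8 - 1/51) - 1*(-1971) = 145/408 + 1971 = 804313/408 ≈ 1971.4)
(h - 742)*(152 - 628) = (804313/408 - 742)*(152 - 628) = (501577/408)*(-476) = -3511039/6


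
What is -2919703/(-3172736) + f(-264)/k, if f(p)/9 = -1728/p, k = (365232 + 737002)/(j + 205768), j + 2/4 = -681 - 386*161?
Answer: 23519731126879/2747719458176 ≈ 8.5597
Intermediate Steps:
j = -125655/2 (j = -½ + (-681 - 386*161) = -½ + (-681 - 62146) = -½ - 62827 = -125655/2 ≈ -62828.)
k = 2204468/285881 (k = (365232 + 737002)/(-125655/2 + 205768) = 1102234/(285881/2) = 1102234*(2/285881) = 2204468/285881 ≈ 7.7111)
f(p) = -15552/p (f(p) = 9*(-1728/p) = -15552/p)
-2919703/(-3172736) + f(-264)/k = -2919703/(-3172736) + (-15552/(-264))/(2204468/285881) = -2919703*(-1/3172736) - 15552*(-1/264)*(285881/2204468) = 2919703/3172736 + (648/11)*(285881/2204468) = 2919703/3172736 + 46312722/6062287 = 23519731126879/2747719458176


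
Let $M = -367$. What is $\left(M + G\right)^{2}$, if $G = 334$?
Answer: $1089$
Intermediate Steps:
$\left(M + G\right)^{2} = \left(-367 + 334\right)^{2} = \left(-33\right)^{2} = 1089$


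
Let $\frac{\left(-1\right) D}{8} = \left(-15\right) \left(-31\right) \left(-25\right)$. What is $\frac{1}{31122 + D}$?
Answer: $\frac{1}{124122} \approx 8.0566 \cdot 10^{-6}$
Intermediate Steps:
$D = 93000$ ($D = - 8 \left(-15\right) \left(-31\right) \left(-25\right) = - 8 \cdot 465 \left(-25\right) = \left(-8\right) \left(-11625\right) = 93000$)
$\frac{1}{31122 + D} = \frac{1}{31122 + 93000} = \frac{1}{124122}$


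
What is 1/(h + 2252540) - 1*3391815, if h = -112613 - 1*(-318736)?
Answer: -8339330043344/2458663 ≈ -3.3918e+6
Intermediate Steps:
h = 206123 (h = -112613 + 318736 = 206123)
1/(h + 2252540) - 1*3391815 = 1/(206123 + 2252540) - 1*3391815 = 1/2458663 - 3391815 = -8339330043344/2458663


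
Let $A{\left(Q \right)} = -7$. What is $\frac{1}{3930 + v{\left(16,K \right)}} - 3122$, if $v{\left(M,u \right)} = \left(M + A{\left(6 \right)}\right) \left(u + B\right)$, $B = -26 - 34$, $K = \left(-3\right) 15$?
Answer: $- \frac{9319169}{2985} \approx -3122.0$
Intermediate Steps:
$K = -45$
$B = -60$ ($B = -26 - 34 = -60$)
$v{\left(M,u \right)} = \left(-60 + u\right) \left(-7 + M\right)$ ($v{\left(M,u \right)} = \left(M - 7\right) \left(u - 60\right) = \left(-7 + M\right) \left(-60 + u\right) = \left(-60 + u\right) \left(-7 + M\right)$)
$\frac{1}{3930 + v{\left(16,K \right)}} - 3122 = \frac{1}{3930 + \left(420 - 960 - -315 + 16 \left(-45\right)\right)} - 3122 = \frac{1}{3930 + \left(420 - 960 + 315 - 720\right)} - 3122 = \frac{1}{3930 - 945} - 3122 = \frac{1}{2985} - 3122 = - \frac{9319169}{2985}$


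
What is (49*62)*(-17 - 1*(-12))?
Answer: -15190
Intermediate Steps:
(49*62)*(-17 - 1*(-12)) = 3038*(-17 + 12) = 3038*(-5) = -15190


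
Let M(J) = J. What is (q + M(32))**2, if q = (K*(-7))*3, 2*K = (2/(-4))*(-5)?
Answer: 529/16 ≈ 33.063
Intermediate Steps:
K = 5/4 (K = ((2/(-4))*(-5))/2 = ((2*(-1/4))*(-5))/2 = (-1/2*(-5))/2 = (1/2)*(5/2) = 5/4 ≈ 1.2500)
q = -105/4 (q = ((5/4)*(-7))*3 = -35/4*3 = -105/4 ≈ -26.250)
(q + M(32))**2 = (-105/4 + 32)**2 = (23/4)**2 = 529/16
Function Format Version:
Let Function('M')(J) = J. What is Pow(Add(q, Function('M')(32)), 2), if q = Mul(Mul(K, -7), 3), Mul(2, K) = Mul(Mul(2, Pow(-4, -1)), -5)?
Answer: Rational(529, 16) ≈ 33.063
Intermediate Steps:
K = Rational(5, 4) (K = Mul(Rational(1, 2), Mul(Mul(2, Pow(-4, -1)), -5)) = Mul(Rational(1, 2), Mul(Mul(2, Rational(-1, 4)), -5)) = Mul(Rational(1, 2), Mul(Rational(-1, 2), -5)) = Mul(Rational(1, 2), Rational(5, 2)) = Rational(5, 4) ≈ 1.2500)
q = Rational(-105, 4) (q = Mul(Mul(Rational(5, 4), -7), 3) = Mul(Rational(-35, 4), 3) = Rational(-105, 4) ≈ -26.250)
Pow(Add(q, Function('M')(32)), 2) = Pow(Add(Rational(-105, 4), 32), 2) = Pow(Rational(23, 4), 2) = Rational(529, 16)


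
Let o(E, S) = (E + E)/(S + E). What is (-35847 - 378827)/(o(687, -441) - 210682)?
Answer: 1307818/664441 ≈ 1.9683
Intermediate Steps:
o(E, S) = 2*E/(E + S) (o(E, S) = (2*E)/(E + S) = 2*E/(E + S))
(-35847 - 378827)/(o(687, -441) - 210682) = (-35847 - 378827)/(2*687/(687 - 441) - 210682) = -414674/(2*687/246 - 210682) = -414674/(2*687*(1/246) - 210682) = -414674/(229/41 - 210682) = -414674/(-8637733/41) = -414674*(-41/8637733) = 1307818/664441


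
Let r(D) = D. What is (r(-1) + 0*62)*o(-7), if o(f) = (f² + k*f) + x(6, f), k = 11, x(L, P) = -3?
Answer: 31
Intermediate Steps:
o(f) = -3 + f² + 11*f (o(f) = (f² + 11*f) - 3 = -3 + f² + 11*f)
(r(-1) + 0*62)*o(-7) = (-1 + 0*62)*(-3 + (-7)² + 11*(-7)) = (-1 + 0)*(-3 + 49 - 77) = -1*(-31) = 31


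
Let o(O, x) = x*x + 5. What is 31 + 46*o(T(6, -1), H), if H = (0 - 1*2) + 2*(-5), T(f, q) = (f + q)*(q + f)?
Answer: 6885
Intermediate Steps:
T(f, q) = (f + q)² (T(f, q) = (f + q)*(f + q) = (f + q)²)
H = -12 (H = (0 - 2) - 10 = -2 - 10 = -12)
o(O, x) = 5 + x² (o(O, x) = x² + 5 = 5 + x²)
31 + 46*o(T(6, -1), H) = 31 + 46*(5 + (-12)²) = 31 + 46*(5 + 144) = 31 + 46*149 = 31 + 6854 = 6885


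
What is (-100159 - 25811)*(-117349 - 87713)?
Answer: 25831660140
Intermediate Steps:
(-100159 - 25811)*(-117349 - 87713) = -125970*(-205062) = 25831660140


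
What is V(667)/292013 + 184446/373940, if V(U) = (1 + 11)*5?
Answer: 26941533099/54597670610 ≈ 0.49346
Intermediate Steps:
V(U) = 60 (V(U) = 12*5 = 60)
V(667)/292013 + 184446/373940 = 60/292013 + 184446/373940 = 60*(1/292013) + 184446*(1/373940) = 60/292013 + 92223/186970 = 26941533099/54597670610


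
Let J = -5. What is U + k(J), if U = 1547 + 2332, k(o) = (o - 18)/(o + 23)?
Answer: 69799/18 ≈ 3877.7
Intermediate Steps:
k(o) = (-18 + o)/(23 + o)
U = 3879
U + k(J) = 3879 + (-18 - 5)/(23 - 5) = 3879 - 23/18 = 69799/18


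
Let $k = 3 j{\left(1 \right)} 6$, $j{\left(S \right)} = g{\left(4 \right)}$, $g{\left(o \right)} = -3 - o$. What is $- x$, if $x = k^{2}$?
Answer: $-15876$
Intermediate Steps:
$j{\left(S \right)} = -7$ ($j{\left(S \right)} = -3 - 4 = -7$)
$k = -126$ ($k = 3 \left(-7\right) 6 = \left(-21\right) 6 = -126$)
$x = 15876$ ($x = \left(-126\right)^{2} = 15876$)
$- x = \left(-1\right) 15876 = -15876$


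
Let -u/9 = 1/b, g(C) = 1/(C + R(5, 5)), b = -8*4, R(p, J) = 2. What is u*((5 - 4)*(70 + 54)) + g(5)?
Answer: 1961/56 ≈ 35.018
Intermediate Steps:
b = -32
g(C) = 1/(2 + C) (g(C) = 1/(C + 2) = 1/(2 + C))
u = 9/32 (u = -9/(-32) = -9*(-1/32) = 9/32 ≈ 0.28125)
u*((5 - 4)*(70 + 54)) + g(5) = 9*((5 - 4)*(70 + 54))/32 + 1/(2 + 5) = 9*(1*124)/32 + 1/7 = (9/32)*124 + 1/7 = 279/8 + 1/7 = 1961/56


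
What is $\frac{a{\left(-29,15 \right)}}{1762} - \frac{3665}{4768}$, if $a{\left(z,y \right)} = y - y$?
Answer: $- \frac{3665}{4768} \approx -0.76867$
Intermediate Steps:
$a{\left(z,y \right)} = 0$
$\frac{a{\left(-29,15 \right)}}{1762} - \frac{3665}{4768} = \frac{0}{1762} - \frac{3665}{4768} = 0 \cdot \frac{1}{1762} - \frac{3665}{4768} = 0 - \frac{3665}{4768} = - \frac{3665}{4768}$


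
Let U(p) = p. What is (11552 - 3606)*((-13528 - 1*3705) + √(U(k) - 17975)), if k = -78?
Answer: -136933418 + 7946*I*√18053 ≈ -1.3693e+8 + 1.0676e+6*I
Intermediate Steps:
(11552 - 3606)*((-13528 - 1*3705) + √(U(k) - 17975)) = (11552 - 3606)*((-13528 - 1*3705) + √(-78 - 17975)) = 7946*((-13528 - 3705) + √(-18053)) = 7946*(-17233 + I*√18053) = -136933418 + 7946*I*√18053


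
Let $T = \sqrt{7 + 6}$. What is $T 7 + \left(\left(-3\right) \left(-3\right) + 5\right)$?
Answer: $14 + 7 \sqrt{13} \approx 39.239$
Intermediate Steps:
$T = \sqrt{13} \approx 3.6056$
$T 7 + \left(\left(-3\right) \left(-3\right) + 5\right) = \sqrt{13} \cdot 7 + \left(\left(-3\right) \left(-3\right) + 5\right) = 7 \sqrt{13} + \left(9 + 5\right) = 7 \sqrt{13} + 14 = 14 + 7 \sqrt{13}$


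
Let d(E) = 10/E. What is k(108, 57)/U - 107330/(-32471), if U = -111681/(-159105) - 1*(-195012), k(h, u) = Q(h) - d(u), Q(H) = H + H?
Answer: 175331376497140/53025990563169 ≈ 3.3065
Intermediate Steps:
Q(H) = 2*H
k(h, u) = -10/u + 2*h (k(h, u) = 2*h - 10/u = -10/u + 2*h)
U = 10342498647/53035 (U = -111681*(-1/159105) + 195012 = 37227/53035 + 195012 = 10342498647/53035 ≈ 1.9501e+5)
k(108, 57)/U - 107330/(-32471) = (-10/57 + 2*108)/(10342498647/53035) - 107330/(-32471) = (-10*1/57 + 216)*(53035/10342498647) - 107330*(-1/32471) = (-10/57 + 216)*(53035/10342498647) + 107330/32471 = (12302/57)*(53035/10342498647) + 107330/32471 = 652436570/589522422879 + 107330/32471 = 175331376497140/53025990563169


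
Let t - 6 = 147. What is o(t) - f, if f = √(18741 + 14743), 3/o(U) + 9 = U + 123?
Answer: 1/89 - 2*√8371 ≈ -182.98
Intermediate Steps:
t = 153 (t = 6 + 147 = 153)
o(U) = 3/(114 + U) (o(U) = 3/(-9 + (U + 123)) = 3/(-9 + (123 + U)) = 3/(114 + U))
f = 2*√8371 (f = √33484 = 2*√8371 ≈ 182.99)
o(t) - f = 3/(114 + 153) - 2*√8371 = 3/267 - 2*√8371 = 3*(1/267) - 2*√8371 = 1/89 - 2*√8371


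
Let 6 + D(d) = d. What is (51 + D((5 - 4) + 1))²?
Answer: 2209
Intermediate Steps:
D(d) = -6 + d
(51 + D((5 - 4) + 1))² = (51 + (-6 + ((5 - 4) + 1)))² = (51 + (-6 + (1 + 1)))² = (51 + (-6 + 2))² = (51 - 4)² = 47² = 2209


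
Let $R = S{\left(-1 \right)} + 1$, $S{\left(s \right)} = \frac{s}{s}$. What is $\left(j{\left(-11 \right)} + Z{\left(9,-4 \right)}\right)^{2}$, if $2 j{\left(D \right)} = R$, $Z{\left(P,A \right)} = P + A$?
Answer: $36$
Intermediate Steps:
$Z{\left(P,A \right)} = A + P$
$S{\left(s \right)} = 1$
$R = 2$ ($R = 1 + 1 = 2$)
$j{\left(D \right)} = 1$ ($j{\left(D \right)} = \frac{1}{2} \cdot 2 = 1$)
$\left(j{\left(-11 \right)} + Z{\left(9,-4 \right)}\right)^{2} = \left(1 + \left(-4 + 9\right)\right)^{2} = \left(1 + 5\right)^{2} = 6^{2} = 36$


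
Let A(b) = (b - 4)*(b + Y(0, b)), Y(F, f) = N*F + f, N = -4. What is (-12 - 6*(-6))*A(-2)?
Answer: 576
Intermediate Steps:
Y(F, f) = f - 4*F (Y(F, f) = -4*F + f = f - 4*F)
A(b) = 2*b*(-4 + b) (A(b) = (b - 4)*(b + (b - 4*0)) = (-4 + b)*(b + (b + 0)) = (-4 + b)*(b + b) = (-4 + b)*(2*b) = 2*b*(-4 + b))
(-12 - 6*(-6))*A(-2) = (-12 - 6*(-6))*(2*(-2)*(-4 - 2)) = (-12 + 36)*(2*(-2)*(-6)) = 24*24 = 576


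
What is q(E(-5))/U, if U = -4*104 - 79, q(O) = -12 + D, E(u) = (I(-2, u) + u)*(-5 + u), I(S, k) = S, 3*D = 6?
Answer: 2/99 ≈ 0.020202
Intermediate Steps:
D = 2 (D = (⅓)*6 = 2)
E(u) = (-5 + u)*(-2 + u) (E(u) = (-2 + u)*(-5 + u) = (-5 + u)*(-2 + u))
q(O) = -10 (q(O) = -12 + 2 = -10)
U = -495 (U = -416 - 79 = -495)
q(E(-5))/U = -10/(-495) = -10*(-1/495) = 2/99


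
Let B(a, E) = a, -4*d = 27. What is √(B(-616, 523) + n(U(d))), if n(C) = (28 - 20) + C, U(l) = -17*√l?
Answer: √(-2432 - 102*I*√3)/2 ≈ 0.89502 - 24.674*I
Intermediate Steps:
d = -27/4 (d = -¼*27 = -27/4 ≈ -6.7500)
n(C) = 8 + C
√(B(-616, 523) + n(U(d))) = √(-616 + (8 - 51*I*√3/2)) = √(-608 - 51*I*√3/2)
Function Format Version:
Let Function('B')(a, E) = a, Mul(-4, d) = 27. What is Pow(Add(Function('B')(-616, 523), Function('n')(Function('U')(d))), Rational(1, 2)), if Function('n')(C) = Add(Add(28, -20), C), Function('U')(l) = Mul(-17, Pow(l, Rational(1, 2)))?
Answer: Mul(Rational(1, 2), Pow(Add(-2432, Mul(-102, I, Pow(3, Rational(1, 2)))), Rational(1, 2))) ≈ Add(0.89502, Mul(-24.674, I))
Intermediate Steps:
d = Rational(-27, 4) (d = Mul(Rational(-1, 4), 27) = Rational(-27, 4) ≈ -6.7500)
Function('n')(C) = Add(8, C)
Pow(Add(Function('B')(-616, 523), Function('n')(Function('U')(d))), Rational(1, 2)) = Pow(Add(-616, Add(8, Mul(-17, Pow(Rational(-27, 4), Rational(1, 2))))), Rational(1, 2)) = Pow(Add(-616, Add(8, Mul(-17, Mul(Rational(3, 2), I, Pow(3, Rational(1, 2)))))), Rational(1, 2)) = Pow(Add(-616, Add(8, Mul(Rational(-51, 2), I, Pow(3, Rational(1, 2))))), Rational(1, 2)) = Pow(Add(-608, Mul(Rational(-51, 2), I, Pow(3, Rational(1, 2)))), Rational(1, 2))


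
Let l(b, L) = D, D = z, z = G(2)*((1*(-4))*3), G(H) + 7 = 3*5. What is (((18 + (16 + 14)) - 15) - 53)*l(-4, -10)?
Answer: 1920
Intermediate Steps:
G(H) = 8 (G(H) = -7 + 3*5 = -7 + 15 = 8)
z = -96 (z = 8*((1*(-4))*3) = 8*(-4*3) = 8*(-12) = -96)
D = -96
l(b, L) = -96
(((18 + (16 + 14)) - 15) - 53)*l(-4, -10) = (((18 + (16 + 14)) - 15) - 53)*(-96) = (((18 + 30) - 15) - 53)*(-96) = ((48 - 15) - 53)*(-96) = (33 - 53)*(-96) = -20*(-96) = 1920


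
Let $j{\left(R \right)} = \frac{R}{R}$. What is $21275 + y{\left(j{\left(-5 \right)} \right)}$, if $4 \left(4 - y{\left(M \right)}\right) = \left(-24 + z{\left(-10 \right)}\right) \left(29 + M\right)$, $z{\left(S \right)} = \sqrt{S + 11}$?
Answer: $\frac{42903}{2} \approx 21452.0$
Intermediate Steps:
$j{\left(R \right)} = 1$
$z{\left(S \right)} = \sqrt{11 + S}$
$y{\left(M \right)} = \frac{683}{4} + \frac{23 M}{4}$ ($y{\left(M \right)} = 4 - \frac{\left(-24 + \sqrt{11 - 10}\right) \left(29 + M\right)}{4} = 4 - \frac{\left(-24 + \sqrt{1}\right) \left(29 + M\right)}{4} = 4 - \frac{\left(-24 + 1\right) \left(29 + M\right)}{4} = 4 - \frac{\left(-23\right) \left(29 + M\right)}{4} = 4 - \frac{-667 - 23 M}{4} = 4 + \left(\frac{667}{4} + \frac{23 M}{4}\right) = \frac{683}{4} + \frac{23 M}{4}$)
$21275 + y{\left(j{\left(-5 \right)} \right)} = 21275 + \left(\frac{683}{4} + \frac{23}{4} \cdot 1\right) = 21275 + \left(\frac{683}{4} + \frac{23}{4}\right) = 21275 + \frac{353}{2} = \frac{42903}{2}$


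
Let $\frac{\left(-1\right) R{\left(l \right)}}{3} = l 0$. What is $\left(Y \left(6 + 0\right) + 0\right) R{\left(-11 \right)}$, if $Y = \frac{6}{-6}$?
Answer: $0$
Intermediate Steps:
$R{\left(l \right)} = 0$ ($R{\left(l \right)} = - 3 l 0 = \left(-3\right) 0 = 0$)
$Y = -1$ ($Y = 6 \left(- \frac{1}{6}\right) = -1$)
$\left(Y \left(6 + 0\right) + 0\right) R{\left(-11 \right)} = \left(- (6 + 0) + 0\right) 0 = \left(\left(-1\right) 6 + 0\right) 0 = \left(-6 + 0\right) 0 = \left(-6\right) 0 = 0$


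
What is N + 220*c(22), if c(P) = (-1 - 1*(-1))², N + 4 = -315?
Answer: -319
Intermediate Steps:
N = -319 (N = -4 - 315 = -319)
c(P) = 0 (c(P) = (-1 + 1)² = 0² = 0)
N + 220*c(22) = -319 + 220*0 = -319 + 0 = -319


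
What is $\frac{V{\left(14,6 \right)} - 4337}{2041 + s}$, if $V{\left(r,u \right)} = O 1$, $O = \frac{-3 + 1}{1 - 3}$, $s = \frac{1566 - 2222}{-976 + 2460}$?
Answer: $- \frac{1608656}{757047} \approx -2.1249$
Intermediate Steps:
$s = - \frac{164}{371}$ ($s = - \frac{656}{1484} = \left(-656\right) \frac{1}{1484} = - \frac{164}{371} \approx -0.44205$)
$O = 1$ ($O = \frac{1}{-2} \left(-2\right) = \left(- \frac{1}{2}\right) \left(-2\right) = 1$)
$V{\left(r,u \right)} = 1$ ($V{\left(r,u \right)} = 1 \cdot 1 = 1$)
$\frac{V{\left(14,6 \right)} - 4337}{2041 + s} = \frac{1 - 4337}{2041 - \frac{164}{371}} = - \frac{4336}{\frac{757047}{371}} = \left(-4336\right) \frac{371}{757047} = - \frac{1608656}{757047}$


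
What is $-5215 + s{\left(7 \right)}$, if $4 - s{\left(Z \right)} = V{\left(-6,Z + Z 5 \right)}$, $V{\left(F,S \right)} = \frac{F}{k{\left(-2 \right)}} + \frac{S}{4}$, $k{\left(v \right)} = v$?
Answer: $- \frac{10449}{2} \approx -5224.5$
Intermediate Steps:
$V{\left(F,S \right)} = - \frac{F}{2} + \frac{S}{4}$ ($V{\left(F,S \right)} = \frac{F}{-2} + \frac{S}{4} = F \left(- \frac{1}{2}\right) + S \frac{1}{4} = - \frac{F}{2} + \frac{S}{4}$)
$s{\left(Z \right)} = 1 - \frac{3 Z}{2}$ ($s{\left(Z \right)} = 4 - \left(\left(- \frac{1}{2}\right) \left(-6\right) + \frac{Z + Z 5}{4}\right) = 4 - \left(3 + \frac{Z + 5 Z}{4}\right) = 4 - \left(3 + \frac{6 Z}{4}\right) = 4 - \left(3 + \frac{3 Z}{2}\right) = 1 - \frac{3 Z}{2}$)
$-5215 + s{\left(7 \right)} = -5215 + \left(1 - \frac{21}{2}\right) = -5215 - \frac{19}{2} = - \frac{10449}{2}$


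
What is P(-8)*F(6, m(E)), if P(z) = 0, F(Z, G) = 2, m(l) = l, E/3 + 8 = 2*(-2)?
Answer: 0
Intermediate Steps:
E = -36 (E = -24 + 3*(2*(-2)) = -24 + 3*(-4) = -24 - 12 = -36)
P(-8)*F(6, m(E)) = 0*2 = 0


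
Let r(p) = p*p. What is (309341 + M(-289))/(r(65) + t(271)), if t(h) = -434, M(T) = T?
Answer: 309052/3791 ≈ 81.523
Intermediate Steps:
r(p) = p²
(309341 + M(-289))/(r(65) + t(271)) = (309341 - 289)/(65² - 434) = 309052/(4225 - 434) = 309052/3791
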